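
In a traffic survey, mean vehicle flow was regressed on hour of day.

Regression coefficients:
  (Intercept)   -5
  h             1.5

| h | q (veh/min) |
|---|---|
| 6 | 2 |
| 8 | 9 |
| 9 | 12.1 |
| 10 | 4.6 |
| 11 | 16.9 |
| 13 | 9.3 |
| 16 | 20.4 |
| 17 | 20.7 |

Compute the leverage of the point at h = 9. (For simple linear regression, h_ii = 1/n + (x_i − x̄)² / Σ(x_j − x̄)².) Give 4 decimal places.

h̄ = (6 + 8 + 9 + 10 + 11 + 13 + 16 + 17)/8 = 11.25
Σ(h − h̄)² = 27.5625 + 10.5625 + 5.0625 + 1.5625 + 0.0625 + 3.0625 + 22.5625 + 33.0625 = 103.5
h = 1/8 + (-2.25)²/103.5 = 0.125 + 0.048913 = 0.1739

h = 0.1739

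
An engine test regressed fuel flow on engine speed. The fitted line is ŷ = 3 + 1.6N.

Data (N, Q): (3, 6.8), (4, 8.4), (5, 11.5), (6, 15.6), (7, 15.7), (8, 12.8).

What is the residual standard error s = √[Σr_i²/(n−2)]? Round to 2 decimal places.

N=3: ŷ = 3 + 1.6·3 = 7.8; r = 6.8 − 7.8 = -1
N=4: ŷ = 3 + 1.6·4 = 9.4; r = 8.4 − 9.4 = -1
N=5: ŷ = 3 + 1.6·5 = 11; r = 11.5 − 11 = 0.5
N=6: ŷ = 3 + 1.6·6 = 12.6; r = 15.6 − 12.6 = 3
N=7: ŷ = 3 + 1.6·7 = 14.2; r = 15.7 − 14.2 = 1.5
N=8: ŷ = 3 + 1.6·8 = 15.8; r = 12.8 − 15.8 = -3
SSE = 1 + 1 + 0.25 + 9 + 2.25 + 9 = 22.5
s = √(22.5/4) = √5.625 ≈ 2.37

s = 2.37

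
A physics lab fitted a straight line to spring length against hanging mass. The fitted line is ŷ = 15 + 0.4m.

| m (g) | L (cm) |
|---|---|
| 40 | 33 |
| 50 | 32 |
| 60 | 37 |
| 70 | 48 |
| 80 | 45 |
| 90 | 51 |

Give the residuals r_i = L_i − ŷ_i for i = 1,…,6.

2, -3, -2, 5, -2, 0

m=40: ŷ = 15 + 0.4·40 = 31; r = 33 − 31 = 2
m=50: ŷ = 15 + 0.4·50 = 35; r = 32 − 35 = -3
m=60: ŷ = 15 + 0.4·60 = 39; r = 37 − 39 = -2
m=70: ŷ = 15 + 0.4·70 = 43; r = 48 − 43 = 5
m=80: ŷ = 15 + 0.4·80 = 47; r = 45 − 47 = -2
m=90: ŷ = 15 + 0.4·90 = 51; r = 51 − 51 = 0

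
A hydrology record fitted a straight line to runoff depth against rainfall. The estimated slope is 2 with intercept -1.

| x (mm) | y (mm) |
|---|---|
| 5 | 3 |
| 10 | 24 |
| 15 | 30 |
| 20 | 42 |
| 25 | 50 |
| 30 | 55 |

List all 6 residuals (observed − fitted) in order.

-6, 5, 1, 3, 1, -4

x=5: ŷ = -1 + 2·5 = 9; e = 3 − 9 = -6
x=10: ŷ = -1 + 2·10 = 19; e = 24 − 19 = 5
x=15: ŷ = -1 + 2·15 = 29; e = 30 − 29 = 1
x=20: ŷ = -1 + 2·20 = 39; e = 42 − 39 = 3
x=25: ŷ = -1 + 2·25 = 49; e = 50 − 49 = 1
x=30: ŷ = -1 + 2·30 = 59; e = 55 − 59 = -4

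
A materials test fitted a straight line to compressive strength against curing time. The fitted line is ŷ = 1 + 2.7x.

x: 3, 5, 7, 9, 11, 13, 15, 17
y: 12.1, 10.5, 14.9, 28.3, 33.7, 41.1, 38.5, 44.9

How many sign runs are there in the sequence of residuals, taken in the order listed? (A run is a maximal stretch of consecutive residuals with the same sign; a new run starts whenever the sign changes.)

x=3: ŷ = 1 + 2.7·3 = 9.1; e = 12.1 − 9.1 = 3
x=5: ŷ = 1 + 2.7·5 = 14.5; e = 10.5 − 14.5 = -4
x=7: ŷ = 1 + 2.7·7 = 19.9; e = 14.9 − 19.9 = -5
x=9: ŷ = 1 + 2.7·9 = 25.3; e = 28.3 − 25.3 = 3
x=11: ŷ = 1 + 2.7·11 = 30.7; e = 33.7 − 30.7 = 3
x=13: ŷ = 1 + 2.7·13 = 36.1; e = 41.1 − 36.1 = 5
x=15: ŷ = 1 + 2.7·15 = 41.5; e = 38.5 − 41.5 = -3
x=17: ŷ = 1 + 2.7·17 = 46.9; e = 44.9 − 46.9 = -2
Signs: + − − + + + − −
Runs: +×1, −×2, +×3, −×2 → 4

4 runs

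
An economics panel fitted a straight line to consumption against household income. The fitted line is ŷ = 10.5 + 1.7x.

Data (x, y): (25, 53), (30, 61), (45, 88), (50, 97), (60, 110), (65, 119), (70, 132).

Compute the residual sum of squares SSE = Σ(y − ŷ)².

SSE = 20

x=25: ŷ = 10.5 + 1.7·25 = 53; r = 53 − 53 = 0
x=30: ŷ = 10.5 + 1.7·30 = 61.5; r = 61 − 61.5 = -0.5
x=45: ŷ = 10.5 + 1.7·45 = 87; r = 88 − 87 = 1
x=50: ŷ = 10.5 + 1.7·50 = 95.5; r = 97 − 95.5 = 1.5
x=60: ŷ = 10.5 + 1.7·60 = 112.5; r = 110 − 112.5 = -2.5
x=65: ŷ = 10.5 + 1.7·65 = 121; r = 119 − 121 = -2
x=70: ŷ = 10.5 + 1.7·70 = 129.5; r = 132 − 129.5 = 2.5
SSE = 0 + 0.25 + 1 + 2.25 + 6.25 + 4 + 6.25 = 20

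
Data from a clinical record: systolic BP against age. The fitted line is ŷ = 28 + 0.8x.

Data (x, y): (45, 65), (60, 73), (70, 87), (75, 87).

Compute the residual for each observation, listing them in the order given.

1, -3, 3, -1

x=45: ŷ = 28 + 0.8·45 = 64; r = 65 − 64 = 1
x=60: ŷ = 28 + 0.8·60 = 76; r = 73 − 76 = -3
x=70: ŷ = 28 + 0.8·70 = 84; r = 87 − 84 = 3
x=75: ŷ = 28 + 0.8·75 = 88; r = 87 − 88 = -1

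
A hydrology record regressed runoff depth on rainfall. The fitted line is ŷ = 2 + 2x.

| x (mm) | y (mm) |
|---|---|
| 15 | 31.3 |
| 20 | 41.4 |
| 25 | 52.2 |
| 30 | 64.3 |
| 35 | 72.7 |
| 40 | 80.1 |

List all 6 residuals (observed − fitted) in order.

x=15: ŷ = 2 + 2·15 = 32; e = 31.3 − 32 = -0.7
x=20: ŷ = 2 + 2·20 = 42; e = 41.4 − 42 = -0.6
x=25: ŷ = 2 + 2·25 = 52; e = 52.2 − 52 = 0.2
x=30: ŷ = 2 + 2·30 = 62; e = 64.3 − 62 = 2.3
x=35: ŷ = 2 + 2·35 = 72; e = 72.7 − 72 = 0.7
x=40: ŷ = 2 + 2·40 = 82; e = 80.1 − 82 = -1.9

-0.7, -0.6, 0.2, 2.3, 0.7, -1.9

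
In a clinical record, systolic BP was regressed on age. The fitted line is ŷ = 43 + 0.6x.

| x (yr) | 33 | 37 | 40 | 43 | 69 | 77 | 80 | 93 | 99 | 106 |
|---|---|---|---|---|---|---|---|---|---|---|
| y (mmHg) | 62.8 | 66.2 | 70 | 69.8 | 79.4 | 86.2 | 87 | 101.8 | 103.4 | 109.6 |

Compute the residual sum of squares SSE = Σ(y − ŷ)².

x=33: ŷ = 43 + 0.6·33 = 62.8; e = 62.8 − 62.8 = 0
x=37: ŷ = 43 + 0.6·37 = 65.2; e = 66.2 − 65.2 = 1
x=40: ŷ = 43 + 0.6·40 = 67; e = 70 − 67 = 3
x=43: ŷ = 43 + 0.6·43 = 68.8; e = 69.8 − 68.8 = 1
x=69: ŷ = 43 + 0.6·69 = 84.4; e = 79.4 − 84.4 = -5
x=77: ŷ = 43 + 0.6·77 = 89.2; e = 86.2 − 89.2 = -3
x=80: ŷ = 43 + 0.6·80 = 91; e = 87 − 91 = -4
x=93: ŷ = 43 + 0.6·93 = 98.8; e = 101.8 − 98.8 = 3
x=99: ŷ = 43 + 0.6·99 = 102.4; e = 103.4 − 102.4 = 1
x=106: ŷ = 43 + 0.6·106 = 106.6; e = 109.6 − 106.6 = 3
SSE = 0 + 1 + 9 + 1 + 25 + 9 + 16 + 9 + 1 + 9 = 80

SSE = 80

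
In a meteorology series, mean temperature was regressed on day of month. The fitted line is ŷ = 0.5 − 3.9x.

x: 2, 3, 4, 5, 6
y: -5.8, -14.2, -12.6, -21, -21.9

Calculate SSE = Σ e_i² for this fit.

x=2: ŷ = 0.5 − 3.9·2 = -7.3; e = -5.8 − (-7.3) = 1.5
x=3: ŷ = 0.5 − 3.9·3 = -11.2; e = -14.2 − (-11.2) = -3
x=4: ŷ = 0.5 − 3.9·4 = -15.1; e = -12.6 − (-15.1) = 2.5
x=5: ŷ = 0.5 − 3.9·5 = -19; e = -21 − (-19) = -2
x=6: ŷ = 0.5 − 3.9·6 = -22.9; e = -21.9 − (-22.9) = 1
SSE = 2.25 + 9 + 6.25 + 4 + 1 = 22.5

SSE = 22.5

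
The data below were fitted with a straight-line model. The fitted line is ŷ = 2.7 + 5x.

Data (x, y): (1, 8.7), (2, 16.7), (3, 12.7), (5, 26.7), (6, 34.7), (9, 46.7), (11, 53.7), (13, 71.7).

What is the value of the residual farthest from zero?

x=1: ŷ = 2.7 + 5·1 = 7.7; r = 8.7 − 7.7 = 1
x=2: ŷ = 2.7 + 5·2 = 12.7; r = 16.7 − 12.7 = 4
x=3: ŷ = 2.7 + 5·3 = 17.7; r = 12.7 − 17.7 = -5
x=5: ŷ = 2.7 + 5·5 = 27.7; r = 26.7 − 27.7 = -1
x=6: ŷ = 2.7 + 5·6 = 32.7; r = 34.7 − 32.7 = 2
x=9: ŷ = 2.7 + 5·9 = 47.7; r = 46.7 − 47.7 = -1
x=11: ŷ = 2.7 + 5·11 = 57.7; r = 53.7 − 57.7 = -4
x=13: ŷ = 2.7 + 5·13 = 67.7; r = 71.7 − 67.7 = 4
Largest |r| is 5 at x = 3, residual -5.

r = -5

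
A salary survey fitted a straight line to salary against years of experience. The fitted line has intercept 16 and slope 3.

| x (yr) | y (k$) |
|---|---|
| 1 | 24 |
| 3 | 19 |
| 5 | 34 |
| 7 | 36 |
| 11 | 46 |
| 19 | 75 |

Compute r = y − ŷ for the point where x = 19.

ŷ = 16 + 3·19 = 73
r = 75 − 73 = 2

r = 2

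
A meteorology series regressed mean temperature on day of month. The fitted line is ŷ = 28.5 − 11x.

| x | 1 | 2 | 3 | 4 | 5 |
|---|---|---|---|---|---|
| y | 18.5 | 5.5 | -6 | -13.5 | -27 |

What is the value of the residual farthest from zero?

x=1: ŷ = 28.5 − 11·1 = 17.5; e = 18.5 − 17.5 = 1
x=2: ŷ = 28.5 − 11·2 = 6.5; e = 5.5 − 6.5 = -1
x=3: ŷ = 28.5 − 11·3 = -4.5; e = -6 − (-4.5) = -1.5
x=4: ŷ = 28.5 − 11·4 = -15.5; e = -13.5 − (-15.5) = 2
x=5: ŷ = 28.5 − 11·5 = -26.5; e = -27 − (-26.5) = -0.5
Largest |e| is 2 at x = 4, residual 2.

e = 2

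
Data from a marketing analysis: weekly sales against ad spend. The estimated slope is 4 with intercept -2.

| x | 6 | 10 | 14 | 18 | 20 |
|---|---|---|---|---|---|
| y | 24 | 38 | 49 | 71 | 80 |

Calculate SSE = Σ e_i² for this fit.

SSE = 34

x=6: ŷ = -2 + 4·6 = 22; e = 24 − 22 = 2
x=10: ŷ = -2 + 4·10 = 38; e = 38 − 38 = 0
x=14: ŷ = -2 + 4·14 = 54; e = 49 − 54 = -5
x=18: ŷ = -2 + 4·18 = 70; e = 71 − 70 = 1
x=20: ŷ = -2 + 4·20 = 78; e = 80 − 78 = 2
SSE = 4 + 0 + 25 + 1 + 4 = 34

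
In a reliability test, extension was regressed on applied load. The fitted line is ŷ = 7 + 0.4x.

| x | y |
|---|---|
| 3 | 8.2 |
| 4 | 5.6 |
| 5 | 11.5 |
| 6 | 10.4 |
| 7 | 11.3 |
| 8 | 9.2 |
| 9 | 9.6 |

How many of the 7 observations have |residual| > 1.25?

x=3: ŷ = 7 + 0.4·3 = 8.2; r = 8.2 − 8.2 = 0
x=4: ŷ = 7 + 0.4·4 = 8.6; r = 5.6 − 8.6 = -3
x=5: ŷ = 7 + 0.4·5 = 9; r = 11.5 − 9 = 2.5
x=6: ŷ = 7 + 0.4·6 = 9.4; r = 10.4 − 9.4 = 1
x=7: ŷ = 7 + 0.4·7 = 9.8; r = 11.3 − 9.8 = 1.5
x=8: ŷ = 7 + 0.4·8 = 10.2; r = 9.2 − 10.2 = -1
x=9: ŷ = 7 + 0.4·9 = 10.6; r = 9.6 − 10.6 = -1
|r| > 1.25: x=4 (|r|=3), x=5 (|r|=2.5), x=7 (|r|=1.5) → 3

3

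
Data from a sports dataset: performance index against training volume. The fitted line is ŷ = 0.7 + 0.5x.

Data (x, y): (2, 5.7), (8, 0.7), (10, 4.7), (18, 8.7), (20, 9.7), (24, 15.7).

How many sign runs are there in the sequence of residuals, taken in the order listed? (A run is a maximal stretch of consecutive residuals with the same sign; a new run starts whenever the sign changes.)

3 runs

x=2: ŷ = 0.7 + 0.5·2 = 1.7; e = 5.7 − 1.7 = 4
x=8: ŷ = 0.7 + 0.5·8 = 4.7; e = 0.7 − 4.7 = -4
x=10: ŷ = 0.7 + 0.5·10 = 5.7; e = 4.7 − 5.7 = -1
x=18: ŷ = 0.7 + 0.5·18 = 9.7; e = 8.7 − 9.7 = -1
x=20: ŷ = 0.7 + 0.5·20 = 10.7; e = 9.7 − 10.7 = -1
x=24: ŷ = 0.7 + 0.5·24 = 12.7; e = 15.7 − 12.7 = 3
Signs: + − − − − +
Runs: +×1, −×4, +×1 → 3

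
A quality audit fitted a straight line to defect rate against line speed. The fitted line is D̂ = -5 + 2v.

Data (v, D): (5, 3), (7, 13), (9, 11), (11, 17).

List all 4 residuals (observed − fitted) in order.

-2, 4, -2, 0

v=5: D̂ = -5 + 2·5 = 5; e = 3 − 5 = -2
v=7: D̂ = -5 + 2·7 = 9; e = 13 − 9 = 4
v=9: D̂ = -5 + 2·9 = 13; e = 11 − 13 = -2
v=11: D̂ = -5 + 2·11 = 17; e = 17 − 17 = 0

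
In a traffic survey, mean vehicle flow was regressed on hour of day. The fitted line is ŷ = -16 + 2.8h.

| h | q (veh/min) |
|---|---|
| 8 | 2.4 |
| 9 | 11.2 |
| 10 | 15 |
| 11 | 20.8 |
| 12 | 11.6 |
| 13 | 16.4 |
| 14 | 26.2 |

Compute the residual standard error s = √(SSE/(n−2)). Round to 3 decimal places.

h=8: ŷ = -16 + 2.8·8 = 6.4; r = 2.4 − 6.4 = -4
h=9: ŷ = -16 + 2.8·9 = 9.2; r = 11.2 − 9.2 = 2
h=10: ŷ = -16 + 2.8·10 = 12; r = 15 − 12 = 3
h=11: ŷ = -16 + 2.8·11 = 14.8; r = 20.8 − 14.8 = 6
h=12: ŷ = -16 + 2.8·12 = 17.6; r = 11.6 − 17.6 = -6
h=13: ŷ = -16 + 2.8·13 = 20.4; r = 16.4 − 20.4 = -4
h=14: ŷ = -16 + 2.8·14 = 23.2; r = 26.2 − 23.2 = 3
SSE = 16 + 4 + 9 + 36 + 36 + 16 + 9 = 126
s = √(126/5) = √25.2 ≈ 5.020

s = 5.020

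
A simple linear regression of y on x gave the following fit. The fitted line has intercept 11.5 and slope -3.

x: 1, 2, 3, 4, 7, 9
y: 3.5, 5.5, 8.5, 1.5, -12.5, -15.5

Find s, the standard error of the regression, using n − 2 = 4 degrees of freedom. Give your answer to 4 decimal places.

s = 4.3012

x=1: ŷ = 11.5 − 3·1 = 8.5; e = 3.5 − 8.5 = -5
x=2: ŷ = 11.5 − 3·2 = 5.5; e = 5.5 − 5.5 = 0
x=3: ŷ = 11.5 − 3·3 = 2.5; e = 8.5 − 2.5 = 6
x=4: ŷ = 11.5 − 3·4 = -0.5; e = 1.5 − (-0.5) = 2
x=7: ŷ = 11.5 − 3·7 = -9.5; e = -12.5 − (-9.5) = -3
x=9: ŷ = 11.5 − 3·9 = -15.5; e = -15.5 − (-15.5) = 0
SSE = 25 + 0 + 36 + 4 + 9 + 0 = 74
s = √(74/4) = √18.5 ≈ 4.3012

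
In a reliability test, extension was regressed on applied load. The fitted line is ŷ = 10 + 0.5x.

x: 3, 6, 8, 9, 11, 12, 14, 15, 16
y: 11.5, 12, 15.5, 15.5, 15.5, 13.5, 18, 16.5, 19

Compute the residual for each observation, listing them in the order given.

x=3: ŷ = 10 + 0.5·3 = 11.5; r = 11.5 − 11.5 = 0
x=6: ŷ = 10 + 0.5·6 = 13; r = 12 − 13 = -1
x=8: ŷ = 10 + 0.5·8 = 14; r = 15.5 − 14 = 1.5
x=9: ŷ = 10 + 0.5·9 = 14.5; r = 15.5 − 14.5 = 1
x=11: ŷ = 10 + 0.5·11 = 15.5; r = 15.5 − 15.5 = 0
x=12: ŷ = 10 + 0.5·12 = 16; r = 13.5 − 16 = -2.5
x=14: ŷ = 10 + 0.5·14 = 17; r = 18 − 17 = 1
x=15: ŷ = 10 + 0.5·15 = 17.5; r = 16.5 − 17.5 = -1
x=16: ŷ = 10 + 0.5·16 = 18; r = 19 − 18 = 1

0, -1, 1.5, 1, 0, -2.5, 1, -1, 1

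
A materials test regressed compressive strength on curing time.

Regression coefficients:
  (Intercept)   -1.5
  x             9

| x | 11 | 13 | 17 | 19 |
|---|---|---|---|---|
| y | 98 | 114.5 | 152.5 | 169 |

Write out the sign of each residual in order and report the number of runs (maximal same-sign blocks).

x=11: ŷ = -1.5 + 9·11 = 97.5; e = 98 − 97.5 = 0.5
x=13: ŷ = -1.5 + 9·13 = 115.5; e = 114.5 − 115.5 = -1
x=17: ŷ = -1.5 + 9·17 = 151.5; e = 152.5 − 151.5 = 1
x=19: ŷ = -1.5 + 9·19 = 169.5; e = 169 − 169.5 = -0.5
Signs: + − + −
Runs: +×1, −×1, +×1, −×1 → 4

4 runs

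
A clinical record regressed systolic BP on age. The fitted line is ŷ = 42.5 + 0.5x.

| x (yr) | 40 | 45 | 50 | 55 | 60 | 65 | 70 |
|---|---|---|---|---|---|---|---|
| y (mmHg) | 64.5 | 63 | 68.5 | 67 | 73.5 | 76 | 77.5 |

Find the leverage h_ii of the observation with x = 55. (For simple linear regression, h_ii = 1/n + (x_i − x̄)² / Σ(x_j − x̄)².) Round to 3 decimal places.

h = 0.143

x̄ = (40 + 45 + 50 + 55 + 60 + 65 + 70)/7 = 55
Σ(x − x̄)² = 225 + 100 + 25 + 0 + 25 + 100 + 225 = 700
h = 1/7 + (0)²/700 = 0.142857 + 0 = 0.143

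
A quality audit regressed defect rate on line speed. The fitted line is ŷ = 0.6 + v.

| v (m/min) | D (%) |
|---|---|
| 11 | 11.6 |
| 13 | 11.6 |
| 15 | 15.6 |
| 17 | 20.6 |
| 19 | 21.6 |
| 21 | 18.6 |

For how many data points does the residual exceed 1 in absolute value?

4

v=11: ŷ = 0.6 + 11 = 11.6; r = 11.6 − 11.6 = 0
v=13: ŷ = 0.6 + 13 = 13.6; r = 11.6 − 13.6 = -2
v=15: ŷ = 0.6 + 15 = 15.6; r = 15.6 − 15.6 = 0
v=17: ŷ = 0.6 + 17 = 17.6; r = 20.6 − 17.6 = 3
v=19: ŷ = 0.6 + 19 = 19.6; r = 21.6 − 19.6 = 2
v=21: ŷ = 0.6 + 21 = 21.6; r = 18.6 − 21.6 = -3
|r| > 1: v=13 (|r|=2), v=17 (|r|=3), v=19 (|r|=2), v=21 (|r|=3) → 4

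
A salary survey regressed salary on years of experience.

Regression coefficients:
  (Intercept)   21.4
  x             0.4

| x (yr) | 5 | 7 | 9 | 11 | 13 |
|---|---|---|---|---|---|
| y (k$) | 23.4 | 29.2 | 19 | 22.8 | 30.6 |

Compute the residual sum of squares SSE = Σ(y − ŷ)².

SSE = 86

x=5: ŷ = 21.4 + 0.4·5 = 23.4; e = 23.4 − 23.4 = 0
x=7: ŷ = 21.4 + 0.4·7 = 24.2; e = 29.2 − 24.2 = 5
x=9: ŷ = 21.4 + 0.4·9 = 25; e = 19 − 25 = -6
x=11: ŷ = 21.4 + 0.4·11 = 25.8; e = 22.8 − 25.8 = -3
x=13: ŷ = 21.4 + 0.4·13 = 26.6; e = 30.6 − 26.6 = 4
SSE = 0 + 25 + 36 + 9 + 16 = 86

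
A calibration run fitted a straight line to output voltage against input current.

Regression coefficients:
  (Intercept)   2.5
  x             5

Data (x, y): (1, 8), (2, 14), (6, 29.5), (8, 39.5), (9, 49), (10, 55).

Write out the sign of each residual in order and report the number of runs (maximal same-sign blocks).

x=1: ŷ = 2.5 + 5·1 = 7.5; r = 8 − 7.5 = 0.5
x=2: ŷ = 2.5 + 5·2 = 12.5; r = 14 − 12.5 = 1.5
x=6: ŷ = 2.5 + 5·6 = 32.5; r = 29.5 − 32.5 = -3
x=8: ŷ = 2.5 + 5·8 = 42.5; r = 39.5 − 42.5 = -3
x=9: ŷ = 2.5 + 5·9 = 47.5; r = 49 − 47.5 = 1.5
x=10: ŷ = 2.5 + 5·10 = 52.5; r = 55 − 52.5 = 2.5
Signs: + + − − + +
Runs: +×2, −×2, +×2 → 3

3 runs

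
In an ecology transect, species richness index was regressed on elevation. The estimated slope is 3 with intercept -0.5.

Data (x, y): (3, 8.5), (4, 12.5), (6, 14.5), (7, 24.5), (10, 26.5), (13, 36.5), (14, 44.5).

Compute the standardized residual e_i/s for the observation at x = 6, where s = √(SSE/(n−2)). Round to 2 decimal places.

-0.97

x=3: ŷ = -0.5 + 3·3 = 8.5; e = 8.5 − 8.5 = 0
x=4: ŷ = -0.5 + 3·4 = 11.5; e = 12.5 − 11.5 = 1
x=6: ŷ = -0.5 + 3·6 = 17.5; e = 14.5 − 17.5 = -3
x=7: ŷ = -0.5 + 3·7 = 20.5; e = 24.5 − 20.5 = 4
x=10: ŷ = -0.5 + 3·10 = 29.5; e = 26.5 − 29.5 = -3
x=13: ŷ = -0.5 + 3·13 = 38.5; e = 36.5 − 38.5 = -2
x=14: ŷ = -0.5 + 3·14 = 41.5; e = 44.5 − 41.5 = 3
SSE = 0 + 1 + 9 + 16 + 9 + 4 + 9 = 48
s = √(48/5) = 3.09839
e/s = -3 / 3.09839 = -0.97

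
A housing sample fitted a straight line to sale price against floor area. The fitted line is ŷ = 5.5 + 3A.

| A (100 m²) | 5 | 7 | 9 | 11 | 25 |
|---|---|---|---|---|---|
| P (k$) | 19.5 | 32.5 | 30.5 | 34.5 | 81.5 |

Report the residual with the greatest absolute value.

A=5: ŷ = 5.5 + 3·5 = 20.5; e = 19.5 − 20.5 = -1
A=7: ŷ = 5.5 + 3·7 = 26.5; e = 32.5 − 26.5 = 6
A=9: ŷ = 5.5 + 3·9 = 32.5; e = 30.5 − 32.5 = -2
A=11: ŷ = 5.5 + 3·11 = 38.5; e = 34.5 − 38.5 = -4
A=25: ŷ = 5.5 + 3·25 = 80.5; e = 81.5 − 80.5 = 1
Largest |e| is 6 at A = 7, residual 6.

e = 6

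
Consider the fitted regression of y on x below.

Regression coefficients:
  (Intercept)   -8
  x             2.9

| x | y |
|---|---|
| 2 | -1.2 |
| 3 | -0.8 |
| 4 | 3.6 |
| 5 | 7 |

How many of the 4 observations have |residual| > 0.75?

2

x=2: ŷ = -8 + 2.9·2 = -2.2; r = -1.2 − (-2.2) = 1
x=3: ŷ = -8 + 2.9·3 = 0.7; r = -0.8 − 0.7 = -1.5
x=4: ŷ = -8 + 2.9·4 = 3.6; r = 3.6 − 3.6 = 0
x=5: ŷ = -8 + 2.9·5 = 6.5; r = 7 − 6.5 = 0.5
|r| > 0.75: x=2 (|r|=1), x=3 (|r|=1.5) → 2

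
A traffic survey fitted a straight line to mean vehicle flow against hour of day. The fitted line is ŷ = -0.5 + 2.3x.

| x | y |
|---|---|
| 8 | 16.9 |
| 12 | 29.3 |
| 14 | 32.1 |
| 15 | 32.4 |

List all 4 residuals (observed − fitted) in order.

x=8: ŷ = -0.5 + 2.3·8 = 17.9; r = 16.9 − 17.9 = -1
x=12: ŷ = -0.5 + 2.3·12 = 27.1; r = 29.3 − 27.1 = 2.2
x=14: ŷ = -0.5 + 2.3·14 = 31.7; r = 32.1 − 31.7 = 0.4
x=15: ŷ = -0.5 + 2.3·15 = 34; r = 32.4 − 34 = -1.6

-1, 2.2, 0.4, -1.6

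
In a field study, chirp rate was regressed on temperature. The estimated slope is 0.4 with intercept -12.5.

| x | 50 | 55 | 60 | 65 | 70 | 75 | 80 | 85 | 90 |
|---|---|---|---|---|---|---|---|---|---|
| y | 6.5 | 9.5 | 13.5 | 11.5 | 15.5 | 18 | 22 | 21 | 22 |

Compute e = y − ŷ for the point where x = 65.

ŷ = -12.5 + 0.4·65 = 13.5
e = 11.5 − 13.5 = -2

e = -2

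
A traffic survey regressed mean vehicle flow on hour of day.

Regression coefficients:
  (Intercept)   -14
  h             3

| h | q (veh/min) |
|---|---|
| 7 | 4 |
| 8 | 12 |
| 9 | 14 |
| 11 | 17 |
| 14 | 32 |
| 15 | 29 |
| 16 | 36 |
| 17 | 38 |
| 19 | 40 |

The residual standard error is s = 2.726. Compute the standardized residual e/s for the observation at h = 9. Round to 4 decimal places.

0.3668

q̂ = -14 + 3·9 = 13
e = 14 − 13 = 1
e/s = 1 / 2.726 = 0.3668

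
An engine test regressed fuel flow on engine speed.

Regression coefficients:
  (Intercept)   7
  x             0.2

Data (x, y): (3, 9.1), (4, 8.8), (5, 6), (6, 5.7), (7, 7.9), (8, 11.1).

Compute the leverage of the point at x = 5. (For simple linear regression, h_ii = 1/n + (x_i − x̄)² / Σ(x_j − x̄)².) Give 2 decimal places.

x̄ = (3 + 4 + 5 + 6 + 7 + 8)/6 = 5.5
Σ(x − x̄)² = 6.25 + 2.25 + 0.25 + 0.25 + 2.25 + 6.25 = 17.5
h = 1/6 + (-0.5)²/17.5 = 0.166667 + 0.0142857 = 0.18

h = 0.18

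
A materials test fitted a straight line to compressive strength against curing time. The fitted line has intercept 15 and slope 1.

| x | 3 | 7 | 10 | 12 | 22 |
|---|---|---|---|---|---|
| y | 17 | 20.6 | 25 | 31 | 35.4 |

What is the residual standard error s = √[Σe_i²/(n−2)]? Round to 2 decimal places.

x=3: ŷ = 15 + 3 = 18; e = 17 − 18 = -1
x=7: ŷ = 15 + 7 = 22; e = 20.6 − 22 = -1.4
x=10: ŷ = 15 + 10 = 25; e = 25 − 25 = 0
x=12: ŷ = 15 + 12 = 27; e = 31 − 27 = 4
x=22: ŷ = 15 + 22 = 37; e = 35.4 − 37 = -1.6
SSE = 1 + 1.96 + 0 + 16 + 2.56 = 21.52
s = √(21.52/3) = √7.17333 ≈ 2.68

s = 2.68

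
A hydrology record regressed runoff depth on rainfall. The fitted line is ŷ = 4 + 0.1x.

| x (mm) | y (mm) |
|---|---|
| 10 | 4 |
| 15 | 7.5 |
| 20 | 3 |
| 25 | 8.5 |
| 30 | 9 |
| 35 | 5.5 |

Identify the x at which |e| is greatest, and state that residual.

x = 20, e = -3

x=10: ŷ = 4 + 0.1·10 = 5; e = 4 − 5 = -1
x=15: ŷ = 4 + 0.1·15 = 5.5; e = 7.5 − 5.5 = 2
x=20: ŷ = 4 + 0.1·20 = 6; e = 3 − 6 = -3
x=25: ŷ = 4 + 0.1·25 = 6.5; e = 8.5 − 6.5 = 2
x=30: ŷ = 4 + 0.1·30 = 7; e = 9 − 7 = 2
x=35: ŷ = 4 + 0.1·35 = 7.5; e = 5.5 − 7.5 = -2
Largest |e| is 3 at x = 20, residual -3.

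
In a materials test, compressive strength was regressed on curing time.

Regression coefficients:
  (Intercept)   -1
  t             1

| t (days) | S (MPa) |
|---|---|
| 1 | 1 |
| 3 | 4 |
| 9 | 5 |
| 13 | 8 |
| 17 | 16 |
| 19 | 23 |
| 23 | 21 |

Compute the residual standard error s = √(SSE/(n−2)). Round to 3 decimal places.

t=1: ŷ = -1 + 1 = 0; r = 1 − 0 = 1
t=3: ŷ = -1 + 3 = 2; r = 4 − 2 = 2
t=9: ŷ = -1 + 9 = 8; r = 5 − 8 = -3
t=13: ŷ = -1 + 13 = 12; r = 8 − 12 = -4
t=17: ŷ = -1 + 17 = 16; r = 16 − 16 = 0
t=19: ŷ = -1 + 19 = 18; r = 23 − 18 = 5
t=23: ŷ = -1 + 23 = 22; r = 21 − 22 = -1
SSE = 1 + 4 + 9 + 16 + 0 + 25 + 1 = 56
s = √(56/5) = √11.2 ≈ 3.347

s = 3.347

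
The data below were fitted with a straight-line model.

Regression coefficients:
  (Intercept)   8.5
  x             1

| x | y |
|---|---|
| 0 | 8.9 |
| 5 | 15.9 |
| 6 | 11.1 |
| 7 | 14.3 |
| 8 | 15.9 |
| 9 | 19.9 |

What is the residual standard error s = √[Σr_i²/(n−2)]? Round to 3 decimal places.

x=0: ŷ = 8.5 + 0 = 8.5; r = 8.9 − 8.5 = 0.4
x=5: ŷ = 8.5 + 5 = 13.5; r = 15.9 − 13.5 = 2.4
x=6: ŷ = 8.5 + 6 = 14.5; r = 11.1 − 14.5 = -3.4
x=7: ŷ = 8.5 + 7 = 15.5; r = 14.3 − 15.5 = -1.2
x=8: ŷ = 8.5 + 8 = 16.5; r = 15.9 − 16.5 = -0.6
x=9: ŷ = 8.5 + 9 = 17.5; r = 19.9 − 17.5 = 2.4
SSE = 0.16 + 5.76 + 11.56 + 1.44 + 0.36 + 5.76 = 25.04
s = √(25.04/4) = √6.26 ≈ 2.502

s = 2.502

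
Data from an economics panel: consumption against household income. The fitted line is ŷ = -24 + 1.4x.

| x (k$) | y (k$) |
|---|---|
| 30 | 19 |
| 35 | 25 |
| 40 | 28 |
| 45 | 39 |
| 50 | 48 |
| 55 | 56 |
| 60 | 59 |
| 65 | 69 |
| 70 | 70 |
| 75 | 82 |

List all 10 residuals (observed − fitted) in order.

x=30: ŷ = -24 + 1.4·30 = 18; e = 19 − 18 = 1
x=35: ŷ = -24 + 1.4·35 = 25; e = 25 − 25 = 0
x=40: ŷ = -24 + 1.4·40 = 32; e = 28 − 32 = -4
x=45: ŷ = -24 + 1.4·45 = 39; e = 39 − 39 = 0
x=50: ŷ = -24 + 1.4·50 = 46; e = 48 − 46 = 2
x=55: ŷ = -24 + 1.4·55 = 53; e = 56 − 53 = 3
x=60: ŷ = -24 + 1.4·60 = 60; e = 59 − 60 = -1
x=65: ŷ = -24 + 1.4·65 = 67; e = 69 − 67 = 2
x=70: ŷ = -24 + 1.4·70 = 74; e = 70 − 74 = -4
x=75: ŷ = -24 + 1.4·75 = 81; e = 82 − 81 = 1

1, 0, -4, 0, 2, 3, -1, 2, -4, 1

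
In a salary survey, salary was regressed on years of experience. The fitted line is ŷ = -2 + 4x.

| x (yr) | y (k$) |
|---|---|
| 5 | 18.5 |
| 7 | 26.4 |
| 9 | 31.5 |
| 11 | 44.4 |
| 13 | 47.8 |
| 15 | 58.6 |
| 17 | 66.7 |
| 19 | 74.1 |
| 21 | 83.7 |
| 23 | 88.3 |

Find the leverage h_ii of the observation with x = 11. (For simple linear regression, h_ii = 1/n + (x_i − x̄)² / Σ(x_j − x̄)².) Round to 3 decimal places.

x̄ = (5 + 7 + 9 + 11 + 13 + 15 + 17 + 19 + 21 + 23)/10 = 14
Σ(x − x̄)² = 81 + 49 + 25 + 9 + 1 + 1 + 9 + 25 + 49 + 81 = 330
h = 1/10 + (-3)²/330 = 0.1 + 0.0272727 = 0.127

h = 0.127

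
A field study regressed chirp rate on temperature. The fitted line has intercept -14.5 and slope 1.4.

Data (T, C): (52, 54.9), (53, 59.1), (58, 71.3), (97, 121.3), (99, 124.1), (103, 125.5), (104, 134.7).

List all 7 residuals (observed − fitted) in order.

-3.4, -0.6, 4.6, 0, 0, -4.2, 3.6

T=52: Ĉ = -14.5 + 1.4·52 = 58.3; e = 54.9 − 58.3 = -3.4
T=53: Ĉ = -14.5 + 1.4·53 = 59.7; e = 59.1 − 59.7 = -0.6
T=58: Ĉ = -14.5 + 1.4·58 = 66.7; e = 71.3 − 66.7 = 4.6
T=97: Ĉ = -14.5 + 1.4·97 = 121.3; e = 121.3 − 121.3 = 0
T=99: Ĉ = -14.5 + 1.4·99 = 124.1; e = 124.1 − 124.1 = 0
T=103: Ĉ = -14.5 + 1.4·103 = 129.7; e = 125.5 − 129.7 = -4.2
T=104: Ĉ = -14.5 + 1.4·104 = 131.1; e = 134.7 − 131.1 = 3.6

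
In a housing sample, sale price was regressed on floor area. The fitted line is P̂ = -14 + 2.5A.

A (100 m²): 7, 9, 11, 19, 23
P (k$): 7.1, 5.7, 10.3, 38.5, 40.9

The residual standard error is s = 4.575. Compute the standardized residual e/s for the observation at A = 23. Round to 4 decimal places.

P̂ = -14 + 2.5·23 = 43.5
e = 40.9 − 43.5 = -2.6
e/s = -2.6 / 4.575 = -0.5683

-0.5683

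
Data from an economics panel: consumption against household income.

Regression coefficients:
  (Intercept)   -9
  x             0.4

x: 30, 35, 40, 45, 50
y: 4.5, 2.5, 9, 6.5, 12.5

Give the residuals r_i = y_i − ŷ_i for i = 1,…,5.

x=30: ŷ = -9 + 0.4·30 = 3; r = 4.5 − 3 = 1.5
x=35: ŷ = -9 + 0.4·35 = 5; r = 2.5 − 5 = -2.5
x=40: ŷ = -9 + 0.4·40 = 7; r = 9 − 7 = 2
x=45: ŷ = -9 + 0.4·45 = 9; r = 6.5 − 9 = -2.5
x=50: ŷ = -9 + 0.4·50 = 11; r = 12.5 − 11 = 1.5

1.5, -2.5, 2, -2.5, 1.5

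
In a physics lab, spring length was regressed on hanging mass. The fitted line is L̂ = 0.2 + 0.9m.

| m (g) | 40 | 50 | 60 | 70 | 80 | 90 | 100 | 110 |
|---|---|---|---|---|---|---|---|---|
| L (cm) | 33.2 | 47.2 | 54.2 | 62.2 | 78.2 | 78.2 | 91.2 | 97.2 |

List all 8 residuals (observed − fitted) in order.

-3, 2, 0, -1, 6, -3, 1, -2

m=40: L̂ = 0.2 + 0.9·40 = 36.2; e = 33.2 − 36.2 = -3
m=50: L̂ = 0.2 + 0.9·50 = 45.2; e = 47.2 − 45.2 = 2
m=60: L̂ = 0.2 + 0.9·60 = 54.2; e = 54.2 − 54.2 = 0
m=70: L̂ = 0.2 + 0.9·70 = 63.2; e = 62.2 − 63.2 = -1
m=80: L̂ = 0.2 + 0.9·80 = 72.2; e = 78.2 − 72.2 = 6
m=90: L̂ = 0.2 + 0.9·90 = 81.2; e = 78.2 − 81.2 = -3
m=100: L̂ = 0.2 + 0.9·100 = 90.2; e = 91.2 − 90.2 = 1
m=110: L̂ = 0.2 + 0.9·110 = 99.2; e = 97.2 − 99.2 = -2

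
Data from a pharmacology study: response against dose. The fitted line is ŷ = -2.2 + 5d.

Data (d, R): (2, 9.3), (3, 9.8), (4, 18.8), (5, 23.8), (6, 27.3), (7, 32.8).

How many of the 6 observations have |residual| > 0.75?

d=2: ŷ = -2.2 + 5·2 = 7.8; e = 9.3 − 7.8 = 1.5
d=3: ŷ = -2.2 + 5·3 = 12.8; e = 9.8 − 12.8 = -3
d=4: ŷ = -2.2 + 5·4 = 17.8; e = 18.8 − 17.8 = 1
d=5: ŷ = -2.2 + 5·5 = 22.8; e = 23.8 − 22.8 = 1
d=6: ŷ = -2.2 + 5·6 = 27.8; e = 27.3 − 27.8 = -0.5
d=7: ŷ = -2.2 + 5·7 = 32.8; e = 32.8 − 32.8 = 0
|e| > 0.75: d=2 (|e|=1.5), d=3 (|e|=3), d=4 (|e|=1), d=5 (|e|=1) → 4

4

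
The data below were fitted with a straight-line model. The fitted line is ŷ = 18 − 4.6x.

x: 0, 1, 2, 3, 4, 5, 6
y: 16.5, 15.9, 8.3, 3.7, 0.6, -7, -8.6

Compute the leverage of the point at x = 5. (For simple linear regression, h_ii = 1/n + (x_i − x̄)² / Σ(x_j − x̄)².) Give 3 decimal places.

x̄ = (0 + 1 + 2 + 3 + 4 + 5 + 6)/7 = 3
Σ(x − x̄)² = 9 + 4 + 1 + 0 + 1 + 4 + 9 = 28
h = 1/7 + (2)²/28 = 0.142857 + 0.142857 = 0.286

h = 0.286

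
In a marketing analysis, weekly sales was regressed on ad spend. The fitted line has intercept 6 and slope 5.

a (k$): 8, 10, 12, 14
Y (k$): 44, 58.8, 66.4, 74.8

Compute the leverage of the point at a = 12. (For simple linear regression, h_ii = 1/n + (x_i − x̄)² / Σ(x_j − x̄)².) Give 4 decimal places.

ā = (8 + 10 + 12 + 14)/4 = 11
Σ(a − ā)² = 9 + 1 + 1 + 9 = 20
h = 1/4 + (1)²/20 = 0.25 + 0.05 = 0.3000

h = 0.3000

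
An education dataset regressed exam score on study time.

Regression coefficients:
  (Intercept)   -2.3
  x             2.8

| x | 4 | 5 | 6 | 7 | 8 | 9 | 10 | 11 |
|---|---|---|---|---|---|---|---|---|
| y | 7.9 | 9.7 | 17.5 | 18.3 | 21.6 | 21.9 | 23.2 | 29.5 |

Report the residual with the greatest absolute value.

x=4: ŷ = -2.3 + 2.8·4 = 8.9; e = 7.9 − 8.9 = -1
x=5: ŷ = -2.3 + 2.8·5 = 11.7; e = 9.7 − 11.7 = -2
x=6: ŷ = -2.3 + 2.8·6 = 14.5; e = 17.5 − 14.5 = 3
x=7: ŷ = -2.3 + 2.8·7 = 17.3; e = 18.3 − 17.3 = 1
x=8: ŷ = -2.3 + 2.8·8 = 20.1; e = 21.6 − 20.1 = 1.5
x=9: ŷ = -2.3 + 2.8·9 = 22.9; e = 21.9 − 22.9 = -1
x=10: ŷ = -2.3 + 2.8·10 = 25.7; e = 23.2 − 25.7 = -2.5
x=11: ŷ = -2.3 + 2.8·11 = 28.5; e = 29.5 − 28.5 = 1
Largest |e| is 3 at x = 6, residual 3.

e = 3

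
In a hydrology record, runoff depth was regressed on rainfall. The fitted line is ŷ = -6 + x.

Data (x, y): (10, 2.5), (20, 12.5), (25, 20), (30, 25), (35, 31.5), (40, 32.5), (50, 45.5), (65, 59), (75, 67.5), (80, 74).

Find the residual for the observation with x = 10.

r = -1.5

ŷ = -6 + 10 = 4
r = 2.5 − 4 = -1.5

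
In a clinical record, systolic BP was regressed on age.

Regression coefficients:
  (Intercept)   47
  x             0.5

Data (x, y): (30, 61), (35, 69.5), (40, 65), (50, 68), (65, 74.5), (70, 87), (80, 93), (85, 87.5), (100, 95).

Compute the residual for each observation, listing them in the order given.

-1, 5, -2, -4, -5, 5, 6, -2, -2

x=30: ŷ = 47 + 0.5·30 = 62; r = 61 − 62 = -1
x=35: ŷ = 47 + 0.5·35 = 64.5; r = 69.5 − 64.5 = 5
x=40: ŷ = 47 + 0.5·40 = 67; r = 65 − 67 = -2
x=50: ŷ = 47 + 0.5·50 = 72; r = 68 − 72 = -4
x=65: ŷ = 47 + 0.5·65 = 79.5; r = 74.5 − 79.5 = -5
x=70: ŷ = 47 + 0.5·70 = 82; r = 87 − 82 = 5
x=80: ŷ = 47 + 0.5·80 = 87; r = 93 − 87 = 6
x=85: ŷ = 47 + 0.5·85 = 89.5; r = 87.5 − 89.5 = -2
x=100: ŷ = 47 + 0.5·100 = 97; r = 95 − 97 = -2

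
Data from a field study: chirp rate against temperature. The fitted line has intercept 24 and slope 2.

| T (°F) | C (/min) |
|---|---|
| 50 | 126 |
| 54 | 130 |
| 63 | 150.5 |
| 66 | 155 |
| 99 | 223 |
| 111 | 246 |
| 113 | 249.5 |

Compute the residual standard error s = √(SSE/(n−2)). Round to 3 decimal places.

T=50: Ĉ = 24 + 2·50 = 124; r = 126 − 124 = 2
T=54: Ĉ = 24 + 2·54 = 132; r = 130 − 132 = -2
T=63: Ĉ = 24 + 2·63 = 150; r = 150.5 − 150 = 0.5
T=66: Ĉ = 24 + 2·66 = 156; r = 155 − 156 = -1
T=99: Ĉ = 24 + 2·99 = 222; r = 223 − 222 = 1
T=111: Ĉ = 24 + 2·111 = 246; r = 246 − 246 = 0
T=113: Ĉ = 24 + 2·113 = 250; r = 249.5 − 250 = -0.5
SSE = 4 + 4 + 0.25 + 1 + 1 + 0 + 0.25 = 10.5
s = √(10.5/5) = √2.1 ≈ 1.449

s = 1.449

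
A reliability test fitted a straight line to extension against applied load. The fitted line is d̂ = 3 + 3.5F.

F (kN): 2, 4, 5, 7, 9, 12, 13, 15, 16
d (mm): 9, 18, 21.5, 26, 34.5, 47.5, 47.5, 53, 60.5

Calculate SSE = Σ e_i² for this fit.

SSE = 21

F=2: d̂ = 3 + 3.5·2 = 10; e = 9 − 10 = -1
F=4: d̂ = 3 + 3.5·4 = 17; e = 18 − 17 = 1
F=5: d̂ = 3 + 3.5·5 = 20.5; e = 21.5 − 20.5 = 1
F=7: d̂ = 3 + 3.5·7 = 27.5; e = 26 − 27.5 = -1.5
F=9: d̂ = 3 + 3.5·9 = 34.5; e = 34.5 − 34.5 = 0
F=12: d̂ = 3 + 3.5·12 = 45; e = 47.5 − 45 = 2.5
F=13: d̂ = 3 + 3.5·13 = 48.5; e = 47.5 − 48.5 = -1
F=15: d̂ = 3 + 3.5·15 = 55.5; e = 53 − 55.5 = -2.5
F=16: d̂ = 3 + 3.5·16 = 59; e = 60.5 − 59 = 1.5
SSE = 1 + 1 + 1 + 2.25 + 0 + 6.25 + 1 + 6.25 + 2.25 = 21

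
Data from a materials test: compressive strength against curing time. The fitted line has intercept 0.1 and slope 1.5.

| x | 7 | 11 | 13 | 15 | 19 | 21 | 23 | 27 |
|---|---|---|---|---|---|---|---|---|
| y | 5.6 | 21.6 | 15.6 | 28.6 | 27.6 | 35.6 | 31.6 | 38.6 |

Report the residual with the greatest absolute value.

r = 6

x=7: ŷ = 0.1 + 1.5·7 = 10.6; r = 5.6 − 10.6 = -5
x=11: ŷ = 0.1 + 1.5·11 = 16.6; r = 21.6 − 16.6 = 5
x=13: ŷ = 0.1 + 1.5·13 = 19.6; r = 15.6 − 19.6 = -4
x=15: ŷ = 0.1 + 1.5·15 = 22.6; r = 28.6 − 22.6 = 6
x=19: ŷ = 0.1 + 1.5·19 = 28.6; r = 27.6 − 28.6 = -1
x=21: ŷ = 0.1 + 1.5·21 = 31.6; r = 35.6 − 31.6 = 4
x=23: ŷ = 0.1 + 1.5·23 = 34.6; r = 31.6 − 34.6 = -3
x=27: ŷ = 0.1 + 1.5·27 = 40.6; r = 38.6 − 40.6 = -2
Largest |r| is 6 at x = 15, residual 6.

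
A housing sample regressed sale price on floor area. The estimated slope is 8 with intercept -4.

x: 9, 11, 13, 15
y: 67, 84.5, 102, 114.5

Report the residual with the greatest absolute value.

x=9: ŷ = -4 + 8·9 = 68; r = 67 − 68 = -1
x=11: ŷ = -4 + 8·11 = 84; r = 84.5 − 84 = 0.5
x=13: ŷ = -4 + 8·13 = 100; r = 102 − 100 = 2
x=15: ŷ = -4 + 8·15 = 116; r = 114.5 − 116 = -1.5
Largest |r| is 2 at x = 13, residual 2.

r = 2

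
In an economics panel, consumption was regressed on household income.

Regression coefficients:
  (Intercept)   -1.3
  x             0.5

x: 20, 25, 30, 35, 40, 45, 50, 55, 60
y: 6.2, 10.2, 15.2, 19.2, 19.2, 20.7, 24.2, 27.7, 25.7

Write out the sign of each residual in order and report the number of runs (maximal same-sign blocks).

x=20: ŷ = -1.3 + 0.5·20 = 8.7; e = 6.2 − 8.7 = -2.5
x=25: ŷ = -1.3 + 0.5·25 = 11.2; e = 10.2 − 11.2 = -1
x=30: ŷ = -1.3 + 0.5·30 = 13.7; e = 15.2 − 13.7 = 1.5
x=35: ŷ = -1.3 + 0.5·35 = 16.2; e = 19.2 − 16.2 = 3
x=40: ŷ = -1.3 + 0.5·40 = 18.7; e = 19.2 − 18.7 = 0.5
x=45: ŷ = -1.3 + 0.5·45 = 21.2; e = 20.7 − 21.2 = -0.5
x=50: ŷ = -1.3 + 0.5·50 = 23.7; e = 24.2 − 23.7 = 0.5
x=55: ŷ = -1.3 + 0.5·55 = 26.2; e = 27.7 − 26.2 = 1.5
x=60: ŷ = -1.3 + 0.5·60 = 28.7; e = 25.7 − 28.7 = -3
Signs: − − + + + − + + −
Runs: −×2, +×3, −×1, +×2, −×1 → 5

5 runs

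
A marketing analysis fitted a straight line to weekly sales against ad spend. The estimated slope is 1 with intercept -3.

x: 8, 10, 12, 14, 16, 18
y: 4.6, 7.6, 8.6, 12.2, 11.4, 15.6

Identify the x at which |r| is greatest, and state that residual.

x=8: ŷ = -3 + 8 = 5; r = 4.6 − 5 = -0.4
x=10: ŷ = -3 + 10 = 7; r = 7.6 − 7 = 0.6
x=12: ŷ = -3 + 12 = 9; r = 8.6 − 9 = -0.4
x=14: ŷ = -3 + 14 = 11; r = 12.2 − 11 = 1.2
x=16: ŷ = -3 + 16 = 13; r = 11.4 − 13 = -1.6
x=18: ŷ = -3 + 18 = 15; r = 15.6 − 15 = 0.6
Largest |r| is 1.6 at x = 16, residual -1.6.

x = 16, r = -1.6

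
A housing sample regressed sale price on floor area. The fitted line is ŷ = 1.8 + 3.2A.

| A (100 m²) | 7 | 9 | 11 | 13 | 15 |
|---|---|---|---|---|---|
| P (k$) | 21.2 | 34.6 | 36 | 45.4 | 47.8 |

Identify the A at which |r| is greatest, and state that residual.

A = 9, r = 4

A=7: ŷ = 1.8 + 3.2·7 = 24.2; r = 21.2 − 24.2 = -3
A=9: ŷ = 1.8 + 3.2·9 = 30.6; r = 34.6 − 30.6 = 4
A=11: ŷ = 1.8 + 3.2·11 = 37; r = 36 − 37 = -1
A=13: ŷ = 1.8 + 3.2·13 = 43.4; r = 45.4 − 43.4 = 2
A=15: ŷ = 1.8 + 3.2·15 = 49.8; r = 47.8 − 49.8 = -2
Largest |r| is 4 at A = 9, residual 4.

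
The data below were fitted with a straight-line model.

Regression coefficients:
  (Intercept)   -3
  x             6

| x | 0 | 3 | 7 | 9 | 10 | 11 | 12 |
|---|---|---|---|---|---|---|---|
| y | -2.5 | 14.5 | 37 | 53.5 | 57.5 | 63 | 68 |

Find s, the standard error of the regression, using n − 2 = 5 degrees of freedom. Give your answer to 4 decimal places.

x=0: ŷ = -3 + 6·0 = -3; r = -2.5 − (-3) = 0.5
x=3: ŷ = -3 + 6·3 = 15; r = 14.5 − 15 = -0.5
x=7: ŷ = -3 + 6·7 = 39; r = 37 − 39 = -2
x=9: ŷ = -3 + 6·9 = 51; r = 53.5 − 51 = 2.5
x=10: ŷ = -3 + 6·10 = 57; r = 57.5 − 57 = 0.5
x=11: ŷ = -3 + 6·11 = 63; r = 63 − 63 = 0
x=12: ŷ = -3 + 6·12 = 69; r = 68 − 69 = -1
SSE = 0.25 + 0.25 + 4 + 6.25 + 0.25 + 0 + 1 = 12
s = √(12/5) = √2.4 ≈ 1.5492

s = 1.5492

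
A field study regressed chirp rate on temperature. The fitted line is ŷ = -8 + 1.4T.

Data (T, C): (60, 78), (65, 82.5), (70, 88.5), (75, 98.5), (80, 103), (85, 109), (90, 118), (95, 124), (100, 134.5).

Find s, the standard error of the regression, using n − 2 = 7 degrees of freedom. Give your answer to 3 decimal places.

T=60: ŷ = -8 + 1.4·60 = 76; e = 78 − 76 = 2
T=65: ŷ = -8 + 1.4·65 = 83; e = 82.5 − 83 = -0.5
T=70: ŷ = -8 + 1.4·70 = 90; e = 88.5 − 90 = -1.5
T=75: ŷ = -8 + 1.4·75 = 97; e = 98.5 − 97 = 1.5
T=80: ŷ = -8 + 1.4·80 = 104; e = 103 − 104 = -1
T=85: ŷ = -8 + 1.4·85 = 111; e = 109 − 111 = -2
T=90: ŷ = -8 + 1.4·90 = 118; e = 118 − 118 = 0
T=95: ŷ = -8 + 1.4·95 = 125; e = 124 − 125 = -1
T=100: ŷ = -8 + 1.4·100 = 132; e = 134.5 − 132 = 2.5
SSE = 4 + 0.25 + 2.25 + 2.25 + 1 + 4 + 0 + 1 + 6.25 = 21
s = √(21/7) = √3 ≈ 1.732

s = 1.732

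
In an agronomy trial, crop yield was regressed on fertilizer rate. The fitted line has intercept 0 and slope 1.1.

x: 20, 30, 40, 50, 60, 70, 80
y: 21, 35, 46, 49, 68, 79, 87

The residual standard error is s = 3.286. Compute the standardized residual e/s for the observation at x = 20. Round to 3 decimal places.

-0.304

ŷ = 1.1·20 = 22
e = 21 − 22 = -1
e/s = -1 / 3.286 = -0.304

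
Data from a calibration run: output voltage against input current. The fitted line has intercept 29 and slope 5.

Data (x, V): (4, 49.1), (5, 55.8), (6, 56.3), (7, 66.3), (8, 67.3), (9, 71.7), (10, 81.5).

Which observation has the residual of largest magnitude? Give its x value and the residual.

x=4: ŷ = 29 + 5·4 = 49; e = 49.1 − 49 = 0.1
x=5: ŷ = 29 + 5·5 = 54; e = 55.8 − 54 = 1.8
x=6: ŷ = 29 + 5·6 = 59; e = 56.3 − 59 = -2.7
x=7: ŷ = 29 + 5·7 = 64; e = 66.3 − 64 = 2.3
x=8: ŷ = 29 + 5·8 = 69; e = 67.3 − 69 = -1.7
x=9: ŷ = 29 + 5·9 = 74; e = 71.7 − 74 = -2.3
x=10: ŷ = 29 + 5·10 = 79; e = 81.5 − 79 = 2.5
Largest |e| is 2.7 at x = 6, residual -2.7.

x = 6, e = -2.7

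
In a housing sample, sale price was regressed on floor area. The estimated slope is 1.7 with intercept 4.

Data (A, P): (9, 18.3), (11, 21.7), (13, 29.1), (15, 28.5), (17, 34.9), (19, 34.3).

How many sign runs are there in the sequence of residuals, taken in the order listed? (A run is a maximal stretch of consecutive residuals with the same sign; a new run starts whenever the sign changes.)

A=9: ŷ = 4 + 1.7·9 = 19.3; e = 18.3 − 19.3 = -1
A=11: ŷ = 4 + 1.7·11 = 22.7; e = 21.7 − 22.7 = -1
A=13: ŷ = 4 + 1.7·13 = 26.1; e = 29.1 − 26.1 = 3
A=15: ŷ = 4 + 1.7·15 = 29.5; e = 28.5 − 29.5 = -1
A=17: ŷ = 4 + 1.7·17 = 32.9; e = 34.9 − 32.9 = 2
A=19: ŷ = 4 + 1.7·19 = 36.3; e = 34.3 − 36.3 = -2
Signs: − − + − + −
Runs: −×2, +×1, −×1, +×1, −×1 → 5

5 runs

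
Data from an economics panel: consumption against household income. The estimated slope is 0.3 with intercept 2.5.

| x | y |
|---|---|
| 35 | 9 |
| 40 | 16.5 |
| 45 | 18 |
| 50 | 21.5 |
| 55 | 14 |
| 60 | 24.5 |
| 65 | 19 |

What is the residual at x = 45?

e = 2

ŷ = 2.5 + 0.3·45 = 16
e = 18 − 16 = 2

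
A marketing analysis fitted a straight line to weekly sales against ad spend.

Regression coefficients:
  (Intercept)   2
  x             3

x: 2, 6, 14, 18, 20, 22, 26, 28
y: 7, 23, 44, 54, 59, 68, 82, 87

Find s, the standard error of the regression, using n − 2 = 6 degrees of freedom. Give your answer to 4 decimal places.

x=2: ŷ = 2 + 3·2 = 8; e = 7 − 8 = -1
x=6: ŷ = 2 + 3·6 = 20; e = 23 − 20 = 3
x=14: ŷ = 2 + 3·14 = 44; e = 44 − 44 = 0
x=18: ŷ = 2 + 3·18 = 56; e = 54 − 56 = -2
x=20: ŷ = 2 + 3·20 = 62; e = 59 − 62 = -3
x=22: ŷ = 2 + 3·22 = 68; e = 68 − 68 = 0
x=26: ŷ = 2 + 3·26 = 80; e = 82 − 80 = 2
x=28: ŷ = 2 + 3·28 = 86; e = 87 − 86 = 1
SSE = 1 + 9 + 0 + 4 + 9 + 0 + 4 + 1 = 28
s = √(28/6) = √4.66667 ≈ 2.1602

s = 2.1602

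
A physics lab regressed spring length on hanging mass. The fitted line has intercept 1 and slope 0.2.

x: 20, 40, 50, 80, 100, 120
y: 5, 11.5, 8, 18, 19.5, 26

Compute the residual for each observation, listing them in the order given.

x=20: ŷ = 1 + 0.2·20 = 5; e = 5 − 5 = 0
x=40: ŷ = 1 + 0.2·40 = 9; e = 11.5 − 9 = 2.5
x=50: ŷ = 1 + 0.2·50 = 11; e = 8 − 11 = -3
x=80: ŷ = 1 + 0.2·80 = 17; e = 18 − 17 = 1
x=100: ŷ = 1 + 0.2·100 = 21; e = 19.5 − 21 = -1.5
x=120: ŷ = 1 + 0.2·120 = 25; e = 26 − 25 = 1

0, 2.5, -3, 1, -1.5, 1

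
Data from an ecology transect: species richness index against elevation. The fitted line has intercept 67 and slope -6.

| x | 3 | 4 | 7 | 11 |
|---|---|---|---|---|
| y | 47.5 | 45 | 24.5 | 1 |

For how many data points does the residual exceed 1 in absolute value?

x=3: ŷ = 67 − 6·3 = 49; r = 47.5 − 49 = -1.5
x=4: ŷ = 67 − 6·4 = 43; r = 45 − 43 = 2
x=7: ŷ = 67 − 6·7 = 25; r = 24.5 − 25 = -0.5
x=11: ŷ = 67 − 6·11 = 1; r = 1 − 1 = 0
|r| > 1: x=3 (|r|=1.5), x=4 (|r|=2) → 2

2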